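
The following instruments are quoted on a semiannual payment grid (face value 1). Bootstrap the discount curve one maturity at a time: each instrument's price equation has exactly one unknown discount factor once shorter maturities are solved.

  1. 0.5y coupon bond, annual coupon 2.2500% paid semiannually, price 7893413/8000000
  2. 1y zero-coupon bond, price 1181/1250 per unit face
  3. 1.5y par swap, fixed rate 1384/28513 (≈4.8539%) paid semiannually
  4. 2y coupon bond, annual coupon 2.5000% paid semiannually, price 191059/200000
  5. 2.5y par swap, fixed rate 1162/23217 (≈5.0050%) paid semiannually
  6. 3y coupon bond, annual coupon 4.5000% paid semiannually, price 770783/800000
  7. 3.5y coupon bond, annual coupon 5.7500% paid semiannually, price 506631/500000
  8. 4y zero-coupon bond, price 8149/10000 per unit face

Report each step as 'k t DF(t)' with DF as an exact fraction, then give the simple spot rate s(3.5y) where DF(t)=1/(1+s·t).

step 1 [0.5y] bond c/2=9/800: DF=(7893413/8000000 − 9/800·(0))/(1+9/800) = 9757/10000 ≈ 0.975700
step 2 [1y] zero: DF = P = 1181/1250 ≈ 0.944800
step 3 [1.5y] swap r/2=692/28513: DF=(1 − 692/28513·(0.975700+0.944800))/(1+692/28513) = 2327/2500 ≈ 0.930800
step 4 [2y] bond c/2=1/80: DF=(191059/200000 − 1/80·(0.975700+0.944800+0.930800))/(1+1/80) = 9083/10000 ≈ 0.908300
step 5 [2.5y] swap r/2=581/23217: DF=(1 − 581/23217·(0.975700+0.944800+0.930800+0.908300))/(1+581/23217) = 4419/5000 ≈ 0.883800
step 6 [3y] bond c/2=9/400: DF=(770783/800000 − 9/400·(0.975700+0.944800+0.930800+0.908300+0.883800))/(1+9/400) = 8401/10000 ≈ 0.840100
step 7 [3.5y] bond c/2=23/800: DF=(506631/500000 − 23/800·(0.975700+0.944800+0.930800+0.908300+0.883800+0.840100))/(1+23/800) = 8317/10000 ≈ 0.831700
step 8 [4y] zero: DF = P = 8149/10000 ≈ 0.814900

1 1/2 9757/10000
2 1 1181/1250
3 3/2 2327/2500
4 2 9083/10000
5 5/2 4419/5000
6 3 8401/10000
7 7/2 8317/10000
8 4 8149/10000
s(3.5y) = (1/(8317/10000) − 1)/(7/2) = 3366/58219 ≈ 5.7816%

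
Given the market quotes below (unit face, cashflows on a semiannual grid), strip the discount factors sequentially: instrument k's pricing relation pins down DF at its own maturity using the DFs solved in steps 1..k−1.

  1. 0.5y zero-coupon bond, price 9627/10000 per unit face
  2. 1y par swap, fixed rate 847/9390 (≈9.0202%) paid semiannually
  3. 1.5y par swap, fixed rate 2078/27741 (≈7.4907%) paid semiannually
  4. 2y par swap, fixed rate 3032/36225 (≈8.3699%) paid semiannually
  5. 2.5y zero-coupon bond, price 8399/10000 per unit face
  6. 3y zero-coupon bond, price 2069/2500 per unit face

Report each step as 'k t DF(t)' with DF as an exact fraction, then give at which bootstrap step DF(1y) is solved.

step 1 [0.5y] zero: DF = P = 9627/10000 ≈ 0.962700
step 2 [1y] swap r/2=847/18780: DF=(1 − 847/18780·(0.962700))/(1+847/18780) = 9153/10000 ≈ 0.915300
step 3 [1.5y] swap r/2=1039/27741: DF=(1 − 1039/27741·(0.962700+0.915300))/(1+1039/27741) = 8961/10000 ≈ 0.896100
step 4 [2y] swap r/2=1516/36225: DF=(1 − 1516/36225·(0.962700+0.915300+0.896100))/(1+1516/36225) = 2121/2500 ≈ 0.848400
step 5 [2.5y] zero: DF = P = 8399/10000 ≈ 0.839900
step 6 [3y] zero: DF = P = 2069/2500 ≈ 0.827600

1 1/2 9627/10000
2 1 9153/10000
3 3/2 8961/10000
4 2 2121/2500
5 5/2 8399/10000
6 3 2069/2500
DF(1y) is solved at step 2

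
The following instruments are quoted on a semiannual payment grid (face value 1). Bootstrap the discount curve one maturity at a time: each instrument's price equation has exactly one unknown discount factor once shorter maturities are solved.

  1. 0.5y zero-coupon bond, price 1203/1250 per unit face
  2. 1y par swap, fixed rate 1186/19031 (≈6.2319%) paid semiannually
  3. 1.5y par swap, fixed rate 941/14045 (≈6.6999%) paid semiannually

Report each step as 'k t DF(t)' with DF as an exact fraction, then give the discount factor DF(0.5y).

step 1 [0.5y] zero: DF = P = 1203/1250 ≈ 0.962400
step 2 [1y] swap r/2=593/19031: DF=(1 − 593/19031·(0.962400))/(1+593/19031) = 9407/10000 ≈ 0.940700
step 3 [1.5y] swap r/2=941/28090: DF=(1 − 941/28090·(0.962400+0.940700))/(1+941/28090) = 9059/10000 ≈ 0.905900

1 1/2 1203/1250
2 1 9407/10000
3 3/2 9059/10000
DF(0.5y) = 1203/1250 ≈ 0.962400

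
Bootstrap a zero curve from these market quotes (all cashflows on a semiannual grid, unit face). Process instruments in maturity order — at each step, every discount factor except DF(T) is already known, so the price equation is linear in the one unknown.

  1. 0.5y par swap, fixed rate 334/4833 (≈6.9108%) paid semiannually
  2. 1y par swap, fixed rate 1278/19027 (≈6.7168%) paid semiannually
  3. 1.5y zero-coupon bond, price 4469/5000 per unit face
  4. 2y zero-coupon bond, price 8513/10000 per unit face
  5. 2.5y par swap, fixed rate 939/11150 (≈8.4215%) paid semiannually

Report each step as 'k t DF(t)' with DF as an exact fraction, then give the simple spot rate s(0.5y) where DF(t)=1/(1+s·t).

step 1 [0.5y] swap r/2=167/4833: DF=(1 − 167/4833·(0))/(1+167/4833) = 4833/5000 ≈ 0.966600
step 2 [1y] swap r/2=639/19027: DF=(1 − 639/19027·(0.966600))/(1+639/19027) = 9361/10000 ≈ 0.936100
step 3 [1.5y] zero: DF = P = 4469/5000 ≈ 0.893800
step 4 [2y] zero: DF = P = 8513/10000 ≈ 0.851300
step 5 [2.5y] swap r/2=939/22300: DF=(1 − 939/22300·(0.966600+0.936100+0.893800+0.851300))/(1+939/22300) = 4061/5000 ≈ 0.812200

1 1/2 4833/5000
2 1 9361/10000
3 3/2 4469/5000
4 2 8513/10000
5 5/2 4061/5000
s(0.5y) = (1/(4833/5000) − 1)/(1/2) = 334/4833 ≈ 6.9108%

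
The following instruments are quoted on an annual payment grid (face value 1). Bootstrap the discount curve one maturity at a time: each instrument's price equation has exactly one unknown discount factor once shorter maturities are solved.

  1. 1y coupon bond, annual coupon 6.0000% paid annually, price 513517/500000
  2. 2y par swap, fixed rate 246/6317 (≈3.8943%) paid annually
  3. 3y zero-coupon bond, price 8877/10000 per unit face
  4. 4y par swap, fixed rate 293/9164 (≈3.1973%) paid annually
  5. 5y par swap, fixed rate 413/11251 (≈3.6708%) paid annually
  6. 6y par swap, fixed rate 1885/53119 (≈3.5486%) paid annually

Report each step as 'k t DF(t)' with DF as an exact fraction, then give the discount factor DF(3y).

1 1 9689/10000
2 2 4631/5000
3 3 8877/10000
4 4 2207/2500
5 5 2087/2500
6 6 1623/2000
DF(3y) = 8877/10000 ≈ 0.887700

step 1 [1y] bond c/1=3/50: DF=(513517/500000 − 3/50·(0))/(1+3/50) = 9689/10000 ≈ 0.968900
step 2 [2y] swap r/1=246/6317: DF=(1 − 246/6317·(0.968900))/(1+246/6317) = 4631/5000 ≈ 0.926200
step 3 [3y] zero: DF = P = 8877/10000 ≈ 0.887700
step 4 [4y] swap r/1=293/9164: DF=(1 − 293/9164·(0.968900+0.926200+0.887700))/(1+293/9164) = 2207/2500 ≈ 0.882800
step 5 [5y] swap r/1=413/11251: DF=(1 − 413/11251·(0.968900+0.926200+0.887700+0.882800))/(1+413/11251) = 2087/2500 ≈ 0.834800
step 6 [6y] swap r/1=1885/53119: DF=(1 − 1885/53119·(0.968900+0.926200+0.887700+0.882800+0.834800))/(1+1885/53119) = 1623/2000 ≈ 0.811500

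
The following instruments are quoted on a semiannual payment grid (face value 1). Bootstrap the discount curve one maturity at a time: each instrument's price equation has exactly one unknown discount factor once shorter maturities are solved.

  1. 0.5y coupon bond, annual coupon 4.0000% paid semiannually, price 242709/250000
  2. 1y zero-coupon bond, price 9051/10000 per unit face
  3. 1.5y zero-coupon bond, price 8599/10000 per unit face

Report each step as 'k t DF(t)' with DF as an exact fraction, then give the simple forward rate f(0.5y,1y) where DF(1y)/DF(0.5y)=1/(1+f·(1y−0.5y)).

step 1 [0.5y] bond c/2=1/50: DF=(242709/250000 − 1/50·(0))/(1+1/50) = 4759/5000 ≈ 0.951800
step 2 [1y] zero: DF = P = 9051/10000 ≈ 0.905100
step 3 [1.5y] zero: DF = P = 8599/10000 ≈ 0.859900

1 1/2 4759/5000
2 1 9051/10000
3 3/2 8599/10000
f(0.5y,1y) = ((4759/5000)/(9051/10000) − 1)/(1/2) = 934/9051 ≈ 10.3193%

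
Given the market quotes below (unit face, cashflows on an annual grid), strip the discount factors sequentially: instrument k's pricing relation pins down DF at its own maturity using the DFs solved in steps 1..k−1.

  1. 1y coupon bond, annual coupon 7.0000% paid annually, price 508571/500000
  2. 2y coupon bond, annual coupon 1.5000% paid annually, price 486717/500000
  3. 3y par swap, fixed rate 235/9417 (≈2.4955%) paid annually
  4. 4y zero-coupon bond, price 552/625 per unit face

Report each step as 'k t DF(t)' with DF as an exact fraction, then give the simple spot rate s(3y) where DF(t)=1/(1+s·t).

1 1 4753/5000
2 2 189/200
3 3 1859/2000
4 4 552/625
s(3y) = (1/(1859/2000) − 1)/(3) = 47/1859 ≈ 2.5282%

step 1 [1y] bond c/1=7/100: DF=(508571/500000 − 7/100·(0))/(1+7/100) = 4753/5000 ≈ 0.950600
step 2 [2y] bond c/1=3/200: DF=(486717/500000 − 3/200·(0.950600))/(1+3/200) = 189/200 ≈ 0.945000
step 3 [3y] swap r/1=235/9417: DF=(1 − 235/9417·(0.950600+0.945000))/(1+235/9417) = 1859/2000 ≈ 0.929500
step 4 [4y] zero: DF = P = 552/625 ≈ 0.883200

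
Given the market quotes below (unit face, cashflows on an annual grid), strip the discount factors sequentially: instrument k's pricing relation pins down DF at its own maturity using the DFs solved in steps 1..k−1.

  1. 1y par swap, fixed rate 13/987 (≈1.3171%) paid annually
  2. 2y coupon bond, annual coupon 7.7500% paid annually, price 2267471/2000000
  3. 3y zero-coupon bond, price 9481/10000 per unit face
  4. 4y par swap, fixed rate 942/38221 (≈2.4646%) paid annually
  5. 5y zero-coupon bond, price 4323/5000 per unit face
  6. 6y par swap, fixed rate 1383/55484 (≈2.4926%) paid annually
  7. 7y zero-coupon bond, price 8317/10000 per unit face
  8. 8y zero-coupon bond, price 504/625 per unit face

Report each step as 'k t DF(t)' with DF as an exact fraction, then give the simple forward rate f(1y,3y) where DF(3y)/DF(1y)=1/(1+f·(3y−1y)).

step 1 [1y] swap r/1=13/987: DF=(1 − 13/987·(0))/(1+13/987) = 987/1000 ≈ 0.987000
step 2 [2y] bond c/1=31/400: DF=(2267471/2000000 − 31/400·(0.987000))/(1+31/400) = 2453/2500 ≈ 0.981200
step 3 [3y] zero: DF = P = 9481/10000 ≈ 0.948100
step 4 [4y] swap r/1=942/38221: DF=(1 − 942/38221·(0.987000+0.981200+0.948100))/(1+942/38221) = 4529/5000 ≈ 0.905800
step 5 [5y] zero: DF = P = 4323/5000 ≈ 0.864600
step 6 [6y] swap r/1=1383/55484: DF=(1 − 1383/55484·(0.987000+0.981200+0.948100+0.905800+0.864600))/(1+1383/55484) = 8617/10000 ≈ 0.861700
step 7 [7y] zero: DF = P = 8317/10000 ≈ 0.831700
step 8 [8y] zero: DF = P = 504/625 ≈ 0.806400

1 1 987/1000
2 2 2453/2500
3 3 9481/10000
4 4 4529/5000
5 5 4323/5000
6 6 8617/10000
7 7 8317/10000
8 8 504/625
f(1y,3y) = ((987/1000)/(9481/10000) − 1)/(2) = 389/18962 ≈ 2.0515%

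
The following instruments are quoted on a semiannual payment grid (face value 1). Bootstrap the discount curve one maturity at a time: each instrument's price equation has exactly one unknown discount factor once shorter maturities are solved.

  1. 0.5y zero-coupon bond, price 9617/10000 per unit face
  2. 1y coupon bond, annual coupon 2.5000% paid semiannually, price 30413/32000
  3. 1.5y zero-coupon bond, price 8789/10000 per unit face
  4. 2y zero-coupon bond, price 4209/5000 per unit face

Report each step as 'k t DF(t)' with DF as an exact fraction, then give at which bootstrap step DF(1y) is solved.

1 1/2 9617/10000
2 1 2317/2500
3 3/2 8789/10000
4 2 4209/5000
DF(1y) is solved at step 2

step 1 [0.5y] zero: DF = P = 9617/10000 ≈ 0.961700
step 2 [1y] bond c/2=1/80: DF=(30413/32000 − 1/80·(0.961700))/(1+1/80) = 2317/2500 ≈ 0.926800
step 3 [1.5y] zero: DF = P = 8789/10000 ≈ 0.878900
step 4 [2y] zero: DF = P = 4209/5000 ≈ 0.841800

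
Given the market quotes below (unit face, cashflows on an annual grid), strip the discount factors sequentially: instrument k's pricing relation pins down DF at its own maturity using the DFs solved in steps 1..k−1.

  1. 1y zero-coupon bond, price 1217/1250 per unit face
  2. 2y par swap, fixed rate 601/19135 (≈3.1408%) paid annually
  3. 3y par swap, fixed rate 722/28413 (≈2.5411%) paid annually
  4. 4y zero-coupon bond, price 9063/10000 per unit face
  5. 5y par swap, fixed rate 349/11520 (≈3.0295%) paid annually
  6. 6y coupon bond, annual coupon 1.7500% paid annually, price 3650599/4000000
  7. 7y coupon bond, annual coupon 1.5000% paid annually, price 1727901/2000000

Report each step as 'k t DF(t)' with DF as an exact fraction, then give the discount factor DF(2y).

1 1 1217/1250
2 2 9399/10000
3 3 4639/5000
4 4 9063/10000
5 5 2151/2500
6 6 8177/10000
7 7 771/1000
DF(2y) = 9399/10000 ≈ 0.939900

step 1 [1y] zero: DF = P = 1217/1250 ≈ 0.973600
step 2 [2y] swap r/1=601/19135: DF=(1 − 601/19135·(0.973600))/(1+601/19135) = 9399/10000 ≈ 0.939900
step 3 [3y] swap r/1=722/28413: DF=(1 − 722/28413·(0.973600+0.939900))/(1+722/28413) = 4639/5000 ≈ 0.927800
step 4 [4y] zero: DF = P = 9063/10000 ≈ 0.906300
step 5 [5y] swap r/1=349/11520: DF=(1 − 349/11520·(0.973600+0.939900+0.927800+0.906300))/(1+349/11520) = 2151/2500 ≈ 0.860400
step 6 [6y] bond c/1=7/400: DF=(3650599/4000000 − 7/400·(0.973600+0.939900+0.927800+0.906300+0.860400))/(1+7/400) = 8177/10000 ≈ 0.817700
step 7 [7y] bond c/1=3/200: DF=(1727901/2000000 − 3/200·(0.973600+0.939900+0.927800+0.906300+0.860400+0.817700))/(1+3/200) = 771/1000 ≈ 0.771000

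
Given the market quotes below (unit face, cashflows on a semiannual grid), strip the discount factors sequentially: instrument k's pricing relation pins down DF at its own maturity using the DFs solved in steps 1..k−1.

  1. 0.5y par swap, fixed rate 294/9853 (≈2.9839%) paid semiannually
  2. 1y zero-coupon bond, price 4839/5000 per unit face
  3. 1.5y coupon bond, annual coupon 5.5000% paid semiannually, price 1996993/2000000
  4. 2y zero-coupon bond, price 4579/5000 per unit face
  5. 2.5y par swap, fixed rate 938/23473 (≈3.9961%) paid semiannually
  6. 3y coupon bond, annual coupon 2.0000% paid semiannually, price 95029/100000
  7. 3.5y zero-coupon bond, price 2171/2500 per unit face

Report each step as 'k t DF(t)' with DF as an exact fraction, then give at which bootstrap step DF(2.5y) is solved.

1 1/2 9853/10000
2 1 4839/5000
3 3/2 1839/2000
4 2 4579/5000
5 5/2 4531/5000
6 3 559/625
7 7/2 2171/2500
DF(2.5y) is solved at step 5

step 1 [0.5y] swap r/2=147/9853: DF=(1 − 147/9853·(0))/(1+147/9853) = 9853/10000 ≈ 0.985300
step 2 [1y] zero: DF = P = 4839/5000 ≈ 0.967800
step 3 [1.5y] bond c/2=11/400: DF=(1996993/2000000 − 11/400·(0.985300+0.967800))/(1+11/400) = 1839/2000 ≈ 0.919500
step 4 [2y] zero: DF = P = 4579/5000 ≈ 0.915800
step 5 [2.5y] swap r/2=469/23473: DF=(1 − 469/23473·(0.985300+0.967800+0.919500+0.915800))/(1+469/23473) = 4531/5000 ≈ 0.906200
step 6 [3y] bond c/2=1/100: DF=(95029/100000 − 1/100·(0.985300+0.967800+0.919500+0.915800+0.906200))/(1+1/100) = 559/625 ≈ 0.894400
step 7 [3.5y] zero: DF = P = 2171/2500 ≈ 0.868400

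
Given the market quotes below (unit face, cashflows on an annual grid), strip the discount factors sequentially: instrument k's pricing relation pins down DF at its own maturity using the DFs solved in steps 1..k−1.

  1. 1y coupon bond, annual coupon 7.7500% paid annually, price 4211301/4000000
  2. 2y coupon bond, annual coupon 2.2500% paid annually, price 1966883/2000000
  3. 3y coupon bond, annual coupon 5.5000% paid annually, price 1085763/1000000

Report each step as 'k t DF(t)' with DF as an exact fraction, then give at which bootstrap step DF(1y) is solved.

1 1 9771/10000
2 2 9403/10000
3 3 2323/2500
DF(1y) is solved at step 1

step 1 [1y] bond c/1=31/400: DF=(4211301/4000000 − 31/400·(0))/(1+31/400) = 9771/10000 ≈ 0.977100
step 2 [2y] bond c/1=9/400: DF=(1966883/2000000 − 9/400·(0.977100))/(1+9/400) = 9403/10000 ≈ 0.940300
step 3 [3y] bond c/1=11/200: DF=(1085763/1000000 − 11/200·(0.977100+0.940300))/(1+11/200) = 2323/2500 ≈ 0.929200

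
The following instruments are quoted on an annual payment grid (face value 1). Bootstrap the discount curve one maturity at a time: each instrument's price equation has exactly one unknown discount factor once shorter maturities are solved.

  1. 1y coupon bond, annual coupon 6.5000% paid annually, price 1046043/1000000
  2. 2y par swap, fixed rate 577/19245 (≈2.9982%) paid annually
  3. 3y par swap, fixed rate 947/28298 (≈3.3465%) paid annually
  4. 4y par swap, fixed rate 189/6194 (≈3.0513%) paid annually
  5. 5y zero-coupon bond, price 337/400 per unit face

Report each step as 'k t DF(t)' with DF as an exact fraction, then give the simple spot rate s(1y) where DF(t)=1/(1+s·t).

1 1 4911/5000
2 2 9423/10000
3 3 9053/10000
4 4 4433/5000
5 5 337/400
s(1y) = (1/(4911/5000) − 1)/(1) = 89/4911 ≈ 1.8123%

step 1 [1y] bond c/1=13/200: DF=(1046043/1000000 − 13/200·(0))/(1+13/200) = 4911/5000 ≈ 0.982200
step 2 [2y] swap r/1=577/19245: DF=(1 − 577/19245·(0.982200))/(1+577/19245) = 9423/10000 ≈ 0.942300
step 3 [3y] swap r/1=947/28298: DF=(1 − 947/28298·(0.982200+0.942300))/(1+947/28298) = 9053/10000 ≈ 0.905300
step 4 [4y] swap r/1=189/6194: DF=(1 − 189/6194·(0.982200+0.942300+0.905300))/(1+189/6194) = 4433/5000 ≈ 0.886600
step 5 [5y] zero: DF = P = 337/400 ≈ 0.842500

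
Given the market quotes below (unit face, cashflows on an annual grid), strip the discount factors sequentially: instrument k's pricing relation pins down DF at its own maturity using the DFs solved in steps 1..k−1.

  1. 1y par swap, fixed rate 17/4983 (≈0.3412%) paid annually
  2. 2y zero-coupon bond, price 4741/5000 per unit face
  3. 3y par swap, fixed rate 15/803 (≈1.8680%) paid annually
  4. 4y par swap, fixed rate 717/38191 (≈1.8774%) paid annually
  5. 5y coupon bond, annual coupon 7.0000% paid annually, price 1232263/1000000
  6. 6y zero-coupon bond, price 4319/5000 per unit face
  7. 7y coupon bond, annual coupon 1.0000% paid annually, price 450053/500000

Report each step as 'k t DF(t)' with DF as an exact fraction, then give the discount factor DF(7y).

step 1 [1y] swap r/1=17/4983: DF=(1 − 17/4983·(0))/(1+17/4983) = 4983/5000 ≈ 0.996600
step 2 [2y] zero: DF = P = 4741/5000 ≈ 0.948200
step 3 [3y] swap r/1=15/803: DF=(1 − 15/803·(0.996600+0.948200))/(1+15/803) = 473/500 ≈ 0.946000
step 4 [4y] swap r/1=717/38191: DF=(1 − 717/38191·(0.996600+0.948200+0.946000))/(1+717/38191) = 9283/10000 ≈ 0.928300
step 5 [5y] bond c/1=7/100: DF=(1232263/1000000 − 7/100·(0.996600+0.948200+0.946000+0.928300))/(1+7/100) = 4509/5000 ≈ 0.901800
step 6 [6y] zero: DF = P = 4319/5000 ≈ 0.863800
step 7 [7y] bond c/1=1/100: DF=(450053/500000 − 1/100·(0.996600+0.948200+0.946000+0.928300+0.901800+0.863800))/(1+1/100) = 8359/10000 ≈ 0.835900

1 1 4983/5000
2 2 4741/5000
3 3 473/500
4 4 9283/10000
5 5 4509/5000
6 6 4319/5000
7 7 8359/10000
DF(7y) = 8359/10000 ≈ 0.835900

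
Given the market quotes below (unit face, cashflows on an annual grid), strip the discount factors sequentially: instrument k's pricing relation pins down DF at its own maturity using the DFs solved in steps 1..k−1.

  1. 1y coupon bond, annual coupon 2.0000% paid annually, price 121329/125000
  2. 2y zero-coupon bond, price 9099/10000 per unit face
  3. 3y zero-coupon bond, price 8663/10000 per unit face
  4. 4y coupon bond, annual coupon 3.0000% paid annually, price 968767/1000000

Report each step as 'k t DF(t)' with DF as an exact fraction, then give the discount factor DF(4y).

step 1 [1y] bond c/1=1/50: DF=(121329/125000 − 1/50·(0))/(1+1/50) = 2379/2500 ≈ 0.951600
step 2 [2y] zero: DF = P = 9099/10000 ≈ 0.909900
step 3 [3y] zero: DF = P = 8663/10000 ≈ 0.866300
step 4 [4y] bond c/1=3/100: DF=(968767/1000000 − 3/100·(0.951600+0.909900+0.866300))/(1+3/100) = 8611/10000 ≈ 0.861100

1 1 2379/2500
2 2 9099/10000
3 3 8663/10000
4 4 8611/10000
DF(4y) = 8611/10000 ≈ 0.861100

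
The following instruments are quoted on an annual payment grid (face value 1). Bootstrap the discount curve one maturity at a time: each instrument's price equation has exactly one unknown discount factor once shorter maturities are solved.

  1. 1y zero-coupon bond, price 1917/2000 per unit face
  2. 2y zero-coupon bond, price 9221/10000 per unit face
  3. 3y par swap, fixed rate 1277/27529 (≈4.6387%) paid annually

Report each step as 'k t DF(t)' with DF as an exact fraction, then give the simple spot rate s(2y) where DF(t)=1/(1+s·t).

step 1 [1y] zero: DF = P = 1917/2000 ≈ 0.958500
step 2 [2y] zero: DF = P = 9221/10000 ≈ 0.922100
step 3 [3y] swap r/1=1277/27529: DF=(1 − 1277/27529·(0.958500+0.922100))/(1+1277/27529) = 8723/10000 ≈ 0.872300

1 1 1917/2000
2 2 9221/10000
3 3 8723/10000
s(2y) = (1/(9221/10000) − 1)/(2) = 779/18442 ≈ 4.2241%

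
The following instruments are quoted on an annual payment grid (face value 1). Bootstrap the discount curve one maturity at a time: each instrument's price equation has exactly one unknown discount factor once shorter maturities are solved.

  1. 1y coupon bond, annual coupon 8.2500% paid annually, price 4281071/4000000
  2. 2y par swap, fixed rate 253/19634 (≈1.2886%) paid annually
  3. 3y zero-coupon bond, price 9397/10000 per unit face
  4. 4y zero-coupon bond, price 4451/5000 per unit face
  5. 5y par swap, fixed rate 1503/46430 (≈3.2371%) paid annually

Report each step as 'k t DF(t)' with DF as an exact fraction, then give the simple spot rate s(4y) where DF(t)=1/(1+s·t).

step 1 [1y] bond c/1=33/400: DF=(4281071/4000000 − 33/400·(0))/(1+33/400) = 9887/10000 ≈ 0.988700
step 2 [2y] swap r/1=253/19634: DF=(1 − 253/19634·(0.988700))/(1+253/19634) = 9747/10000 ≈ 0.974700
step 3 [3y] zero: DF = P = 9397/10000 ≈ 0.939700
step 4 [4y] zero: DF = P = 4451/5000 ≈ 0.890200
step 5 [5y] swap r/1=1503/46430: DF=(1 − 1503/46430·(0.988700+0.974700+0.939700+0.890200))/(1+1503/46430) = 8497/10000 ≈ 0.849700

1 1 9887/10000
2 2 9747/10000
3 3 9397/10000
4 4 4451/5000
5 5 8497/10000
s(4y) = (1/(4451/5000) − 1)/(4) = 549/17804 ≈ 3.0836%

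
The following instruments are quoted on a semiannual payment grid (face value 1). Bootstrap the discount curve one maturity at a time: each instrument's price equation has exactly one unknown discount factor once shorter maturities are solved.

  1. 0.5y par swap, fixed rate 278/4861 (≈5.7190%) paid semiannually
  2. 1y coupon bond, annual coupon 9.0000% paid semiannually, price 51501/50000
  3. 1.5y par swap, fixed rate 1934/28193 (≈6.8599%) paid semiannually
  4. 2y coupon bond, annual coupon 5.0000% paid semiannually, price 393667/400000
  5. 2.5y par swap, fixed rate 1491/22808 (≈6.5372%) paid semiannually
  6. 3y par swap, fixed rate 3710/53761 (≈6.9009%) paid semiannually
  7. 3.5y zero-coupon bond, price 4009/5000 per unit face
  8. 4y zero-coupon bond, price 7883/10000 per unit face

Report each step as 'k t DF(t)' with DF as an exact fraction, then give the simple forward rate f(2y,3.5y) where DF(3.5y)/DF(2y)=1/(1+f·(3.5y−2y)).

1 1/2 4861/5000
2 1 4719/5000
3 3/2 9033/10000
4 2 4457/5000
5 5/2 8509/10000
6 3 1629/2000
7 7/2 4009/5000
8 4 7883/10000
f(2y,3.5y) = ((4457/5000)/(4009/5000) − 1)/(3/2) = 896/12027 ≈ 7.4499%

step 1 [0.5y] swap r/2=139/4861: DF=(1 − 139/4861·(0))/(1+139/4861) = 4861/5000 ≈ 0.972200
step 2 [1y] bond c/2=9/200: DF=(51501/50000 − 9/200·(0.972200))/(1+9/200) = 4719/5000 ≈ 0.943800
step 3 [1.5y] swap r/2=967/28193: DF=(1 − 967/28193·(0.972200+0.943800))/(1+967/28193) = 9033/10000 ≈ 0.903300
step 4 [2y] bond c/2=1/40: DF=(393667/400000 − 1/40·(0.972200+0.943800+0.903300))/(1+1/40) = 4457/5000 ≈ 0.891400
step 5 [2.5y] swap r/2=1491/45616: DF=(1 − 1491/45616·(0.972200+0.943800+0.903300+0.891400))/(1+1491/45616) = 8509/10000 ≈ 0.850900
step 6 [3y] swap r/2=1855/53761: DF=(1 − 1855/53761·(0.972200+0.943800+0.903300+0.891400+0.850900))/(1+1855/53761) = 1629/2000 ≈ 0.814500
step 7 [3.5y] zero: DF = P = 4009/5000 ≈ 0.801800
step 8 [4y] zero: DF = P = 7883/10000 ≈ 0.788300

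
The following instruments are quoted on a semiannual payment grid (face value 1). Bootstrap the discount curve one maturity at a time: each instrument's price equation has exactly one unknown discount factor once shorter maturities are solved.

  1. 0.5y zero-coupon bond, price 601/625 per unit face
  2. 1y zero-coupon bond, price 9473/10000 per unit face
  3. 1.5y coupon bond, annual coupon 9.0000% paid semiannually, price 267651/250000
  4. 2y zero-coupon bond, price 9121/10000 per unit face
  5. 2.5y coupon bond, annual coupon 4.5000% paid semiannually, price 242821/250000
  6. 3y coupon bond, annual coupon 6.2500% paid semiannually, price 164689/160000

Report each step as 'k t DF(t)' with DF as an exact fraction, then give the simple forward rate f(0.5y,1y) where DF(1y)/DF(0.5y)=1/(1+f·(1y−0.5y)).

step 1 [0.5y] zero: DF = P = 601/625 ≈ 0.961600
step 2 [1y] zero: DF = P = 9473/10000 ≈ 0.947300
step 3 [1.5y] bond c/2=9/200: DF=(267651/250000 − 9/200·(0.961600+0.947300))/(1+9/200) = 9423/10000 ≈ 0.942300
step 4 [2y] zero: DF = P = 9121/10000 ≈ 0.912100
step 5 [2.5y] bond c/2=9/400: DF=(242821/250000 − 9/400·(0.961600+0.947300+0.942300+0.912100))/(1+9/400) = 8671/10000 ≈ 0.867100
step 6 [3y] bond c/2=1/32: DF=(164689/160000 − 1/32·(0.961600+0.947300+0.942300+0.912100+0.867100))/(1+1/32) = 4289/5000 ≈ 0.857800

1 1/2 601/625
2 1 9473/10000
3 3/2 9423/10000
4 2 9121/10000
5 5/2 8671/10000
6 3 4289/5000
f(0.5y,1y) = ((601/625)/(9473/10000) − 1)/(1/2) = 286/9473 ≈ 3.0191%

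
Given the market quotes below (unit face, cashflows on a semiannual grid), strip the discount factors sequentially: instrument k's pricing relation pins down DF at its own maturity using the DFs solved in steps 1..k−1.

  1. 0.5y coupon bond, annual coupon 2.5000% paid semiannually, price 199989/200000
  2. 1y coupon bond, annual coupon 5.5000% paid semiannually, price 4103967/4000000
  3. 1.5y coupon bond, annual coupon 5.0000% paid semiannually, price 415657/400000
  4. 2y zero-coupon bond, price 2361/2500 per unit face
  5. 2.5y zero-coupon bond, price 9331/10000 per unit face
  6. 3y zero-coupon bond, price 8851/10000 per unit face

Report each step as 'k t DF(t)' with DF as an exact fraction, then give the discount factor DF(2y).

1 1/2 2469/2500
2 1 9721/10000
3 3/2 483/500
4 2 2361/2500
5 5/2 9331/10000
6 3 8851/10000
DF(2y) = 2361/2500 ≈ 0.944400

step 1 [0.5y] bond c/2=1/80: DF=(199989/200000 − 1/80·(0))/(1+1/80) = 2469/2500 ≈ 0.987600
step 2 [1y] bond c/2=11/400: DF=(4103967/4000000 − 11/400·(0.987600))/(1+11/400) = 9721/10000 ≈ 0.972100
step 3 [1.5y] bond c/2=1/40: DF=(415657/400000 − 1/40·(0.987600+0.972100))/(1+1/40) = 483/500 ≈ 0.966000
step 4 [2y] zero: DF = P = 2361/2500 ≈ 0.944400
step 5 [2.5y] zero: DF = P = 9331/10000 ≈ 0.933100
step 6 [3y] zero: DF = P = 8851/10000 ≈ 0.885100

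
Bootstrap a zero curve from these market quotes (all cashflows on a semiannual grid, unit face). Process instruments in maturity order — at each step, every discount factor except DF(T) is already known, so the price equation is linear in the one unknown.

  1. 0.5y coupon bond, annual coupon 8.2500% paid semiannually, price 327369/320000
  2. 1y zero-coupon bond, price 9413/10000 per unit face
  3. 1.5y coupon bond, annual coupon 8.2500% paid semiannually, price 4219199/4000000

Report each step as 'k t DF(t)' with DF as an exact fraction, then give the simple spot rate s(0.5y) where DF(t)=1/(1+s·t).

step 1 [0.5y] bond c/2=33/800: DF=(327369/320000 − 33/800·(0))/(1+33/800) = 393/400 ≈ 0.982500
step 2 [1y] zero: DF = P = 9413/10000 ≈ 0.941300
step 3 [1.5y] bond c/2=33/800: DF=(4219199/4000000 − 33/800·(0.982500+0.941300))/(1+33/800) = 1171/1250 ≈ 0.936800

1 1/2 393/400
2 1 9413/10000
3 3/2 1171/1250
s(0.5y) = (1/(393/400) − 1)/(1/2) = 14/393 ≈ 3.5623%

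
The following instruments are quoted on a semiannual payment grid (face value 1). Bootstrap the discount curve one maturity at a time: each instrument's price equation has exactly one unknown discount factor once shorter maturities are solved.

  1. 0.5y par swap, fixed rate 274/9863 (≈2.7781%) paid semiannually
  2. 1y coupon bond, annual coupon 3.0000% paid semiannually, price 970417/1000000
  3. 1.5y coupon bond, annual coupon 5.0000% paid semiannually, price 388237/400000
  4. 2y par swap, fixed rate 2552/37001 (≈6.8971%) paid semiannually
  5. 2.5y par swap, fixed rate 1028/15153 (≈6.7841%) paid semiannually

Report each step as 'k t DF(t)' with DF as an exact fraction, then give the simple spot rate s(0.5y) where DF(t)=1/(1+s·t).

step 1 [0.5y] swap r/2=137/9863: DF=(1 − 137/9863·(0))/(1+137/9863) = 9863/10000 ≈ 0.986300
step 2 [1y] bond c/2=3/200: DF=(970417/1000000 − 3/200·(0.986300))/(1+3/200) = 1883/2000 ≈ 0.941500
step 3 [1.5y] bond c/2=1/40: DF=(388237/400000 − 1/40·(0.986300+0.941500))/(1+1/40) = 8999/10000 ≈ 0.899900
step 4 [2y] swap r/2=1276/37001: DF=(1 − 1276/37001·(0.986300+0.941500+0.899900))/(1+1276/37001) = 2181/2500 ≈ 0.872400
step 5 [2.5y] swap r/2=514/15153: DF=(1 − 514/15153·(0.986300+0.941500+0.899900+0.872400))/(1+514/15153) = 4229/5000 ≈ 0.845800

1 1/2 9863/10000
2 1 1883/2000
3 3/2 8999/10000
4 2 2181/2500
5 5/2 4229/5000
s(0.5y) = (1/(9863/10000) − 1)/(1/2) = 274/9863 ≈ 2.7781%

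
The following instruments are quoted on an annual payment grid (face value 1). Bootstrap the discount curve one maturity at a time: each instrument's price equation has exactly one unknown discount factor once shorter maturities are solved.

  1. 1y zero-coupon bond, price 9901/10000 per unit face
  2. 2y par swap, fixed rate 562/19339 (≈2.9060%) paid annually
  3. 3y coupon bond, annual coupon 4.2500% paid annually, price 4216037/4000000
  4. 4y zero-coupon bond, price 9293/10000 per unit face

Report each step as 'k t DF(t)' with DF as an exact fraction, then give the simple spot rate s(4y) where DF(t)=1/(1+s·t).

step 1 [1y] zero: DF = P = 9901/10000 ≈ 0.990100
step 2 [2y] swap r/1=562/19339: DF=(1 − 562/19339·(0.990100))/(1+562/19339) = 4719/5000 ≈ 0.943800
step 3 [3y] bond c/1=17/400: DF=(4216037/4000000 − 17/400·(0.990100+0.943800))/(1+17/400) = 4661/5000 ≈ 0.932200
step 4 [4y] zero: DF = P = 9293/10000 ≈ 0.929300

1 1 9901/10000
2 2 4719/5000
3 3 4661/5000
4 4 9293/10000
s(4y) = (1/(9293/10000) − 1)/(4) = 707/37172 ≈ 1.9020%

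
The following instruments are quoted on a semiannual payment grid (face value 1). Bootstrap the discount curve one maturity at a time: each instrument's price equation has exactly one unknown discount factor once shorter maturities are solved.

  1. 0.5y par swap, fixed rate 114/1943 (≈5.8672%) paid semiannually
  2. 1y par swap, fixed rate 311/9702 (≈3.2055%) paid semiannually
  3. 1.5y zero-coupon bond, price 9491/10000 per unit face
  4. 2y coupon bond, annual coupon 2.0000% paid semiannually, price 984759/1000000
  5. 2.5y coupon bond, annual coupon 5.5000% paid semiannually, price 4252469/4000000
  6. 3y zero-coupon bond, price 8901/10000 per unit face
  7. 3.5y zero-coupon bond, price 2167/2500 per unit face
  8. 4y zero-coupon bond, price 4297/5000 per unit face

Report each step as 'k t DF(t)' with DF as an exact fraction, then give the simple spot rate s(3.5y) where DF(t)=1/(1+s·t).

1 1/2 1943/2000
2 1 9689/10000
3 3/2 9491/10000
4 2 1183/1250
5 5/2 233/250
6 3 8901/10000
7 7/2 2167/2500
8 4 4297/5000
s(3.5y) = (1/(2167/2500) − 1)/(7/2) = 666/15169 ≈ 4.3905%

step 1 [0.5y] swap r/2=57/1943: DF=(1 − 57/1943·(0))/(1+57/1943) = 1943/2000 ≈ 0.971500
step 2 [1y] swap r/2=311/19404: DF=(1 − 311/19404·(0.971500))/(1+311/19404) = 9689/10000 ≈ 0.968900
step 3 [1.5y] zero: DF = P = 9491/10000 ≈ 0.949100
step 4 [2y] bond c/2=1/100: DF=(984759/1000000 − 1/100·(0.971500+0.968900+0.949100))/(1+1/100) = 1183/1250 ≈ 0.946400
step 5 [2.5y] bond c/2=11/400: DF=(4252469/4000000 − 11/400·(0.971500+0.968900+0.949100+0.946400))/(1+11/400) = 233/250 ≈ 0.932000
step 6 [3y] zero: DF = P = 8901/10000 ≈ 0.890100
step 7 [3.5y] zero: DF = P = 2167/2500 ≈ 0.866800
step 8 [4y] zero: DF = P = 4297/5000 ≈ 0.859400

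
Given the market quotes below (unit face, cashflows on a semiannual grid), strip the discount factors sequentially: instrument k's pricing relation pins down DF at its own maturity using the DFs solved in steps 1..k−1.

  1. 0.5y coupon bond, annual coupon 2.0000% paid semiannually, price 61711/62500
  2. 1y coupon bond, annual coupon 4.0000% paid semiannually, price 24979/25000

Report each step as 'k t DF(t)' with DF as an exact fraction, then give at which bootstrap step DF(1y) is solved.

1 1/2 611/625
2 1 2401/2500
DF(1y) is solved at step 2

step 1 [0.5y] bond c/2=1/100: DF=(61711/62500 − 1/100·(0))/(1+1/100) = 611/625 ≈ 0.977600
step 2 [1y] bond c/2=1/50: DF=(24979/25000 − 1/50·(0.977600))/(1+1/50) = 2401/2500 ≈ 0.960400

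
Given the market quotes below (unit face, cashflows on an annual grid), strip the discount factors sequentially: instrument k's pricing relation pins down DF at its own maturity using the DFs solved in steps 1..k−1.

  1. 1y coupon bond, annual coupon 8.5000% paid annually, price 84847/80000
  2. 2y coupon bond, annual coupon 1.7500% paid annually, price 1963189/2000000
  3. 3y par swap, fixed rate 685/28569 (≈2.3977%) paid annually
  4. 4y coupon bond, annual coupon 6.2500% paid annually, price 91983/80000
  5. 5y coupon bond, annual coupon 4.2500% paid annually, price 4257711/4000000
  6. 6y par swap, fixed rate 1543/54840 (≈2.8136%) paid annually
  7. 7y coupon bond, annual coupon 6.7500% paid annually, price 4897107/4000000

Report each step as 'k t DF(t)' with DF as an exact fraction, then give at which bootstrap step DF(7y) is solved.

step 1 [1y] bond c/1=17/200: DF=(84847/80000 − 17/200·(0))/(1+17/200) = 391/400 ≈ 0.977500
step 2 [2y] bond c/1=7/400: DF=(1963189/2000000 − 7/400·(0.977500))/(1+7/400) = 9479/10000 ≈ 0.947900
step 3 [3y] swap r/1=685/28569: DF=(1 − 685/28569·(0.977500+0.947900))/(1+685/28569) = 1863/2000 ≈ 0.931500
step 4 [4y] bond c/1=1/16: DF=(91983/80000 − 1/16·(0.977500+0.947900+0.931500))/(1+1/16) = 9141/10000 ≈ 0.914100
step 5 [5y] bond c/1=17/400: DF=(4257711/4000000 − 17/400·(0.977500+0.947900+0.931500+0.914100))/(1+17/400) = 8673/10000 ≈ 0.867300
step 6 [6y] swap r/1=1543/54840: DF=(1 − 1543/54840·(0.977500+0.947900+0.931500+0.914100+0.867300))/(1+1543/54840) = 8457/10000 ≈ 0.845700
step 7 [7y] bond c/1=27/400: DF=(4897107/4000000 − 27/400·(0.977500+0.947900+0.931500+0.914100+0.867300+0.845700))/(1+27/400) = 8001/10000 ≈ 0.800100

1 1 391/400
2 2 9479/10000
3 3 1863/2000
4 4 9141/10000
5 5 8673/10000
6 6 8457/10000
7 7 8001/10000
DF(7y) is solved at step 7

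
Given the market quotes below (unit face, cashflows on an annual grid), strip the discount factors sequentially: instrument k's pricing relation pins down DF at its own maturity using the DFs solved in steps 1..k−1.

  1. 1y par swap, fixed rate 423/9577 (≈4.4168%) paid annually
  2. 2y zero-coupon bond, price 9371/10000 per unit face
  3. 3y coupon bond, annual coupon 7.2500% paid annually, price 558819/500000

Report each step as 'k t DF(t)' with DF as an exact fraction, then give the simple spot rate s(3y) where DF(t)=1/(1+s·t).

1 1 9577/10000
2 2 9371/10000
3 3 457/500
s(3y) = (1/(457/500) − 1)/(3) = 43/1371 ≈ 3.1364%

step 1 [1y] swap r/1=423/9577: DF=(1 − 423/9577·(0))/(1+423/9577) = 9577/10000 ≈ 0.957700
step 2 [2y] zero: DF = P = 9371/10000 ≈ 0.937100
step 3 [3y] bond c/1=29/400: DF=(558819/500000 − 29/400·(0.957700+0.937100))/(1+29/400) = 457/500 ≈ 0.914000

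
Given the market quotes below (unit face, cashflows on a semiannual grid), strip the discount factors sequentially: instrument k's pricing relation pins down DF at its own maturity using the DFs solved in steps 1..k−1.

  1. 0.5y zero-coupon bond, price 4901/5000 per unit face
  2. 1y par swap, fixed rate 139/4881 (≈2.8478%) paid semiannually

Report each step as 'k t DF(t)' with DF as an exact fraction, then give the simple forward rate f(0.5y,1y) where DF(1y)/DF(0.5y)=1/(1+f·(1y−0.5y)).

step 1 [0.5y] zero: DF = P = 4901/5000 ≈ 0.980200
step 2 [1y] swap r/2=139/9762: DF=(1 − 139/9762·(0.980200))/(1+139/9762) = 4861/5000 ≈ 0.972200

1 1/2 4901/5000
2 1 4861/5000
f(0.5y,1y) = ((4901/5000)/(4861/5000) − 1)/(1/2) = 80/4861 ≈ 1.6458%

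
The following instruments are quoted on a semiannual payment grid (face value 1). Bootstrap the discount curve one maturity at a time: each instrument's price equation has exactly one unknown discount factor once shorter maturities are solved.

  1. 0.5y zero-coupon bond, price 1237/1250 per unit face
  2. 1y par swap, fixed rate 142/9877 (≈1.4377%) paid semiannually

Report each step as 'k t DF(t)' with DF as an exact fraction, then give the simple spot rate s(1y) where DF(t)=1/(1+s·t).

step 1 [0.5y] zero: DF = P = 1237/1250 ≈ 0.989600
step 2 [1y] swap r/2=71/9877: DF=(1 − 71/9877·(0.989600))/(1+71/9877) = 4929/5000 ≈ 0.985800

1 1/2 1237/1250
2 1 4929/5000
s(1y) = (1/(4929/5000) − 1)/(1) = 71/4929 ≈ 1.4405%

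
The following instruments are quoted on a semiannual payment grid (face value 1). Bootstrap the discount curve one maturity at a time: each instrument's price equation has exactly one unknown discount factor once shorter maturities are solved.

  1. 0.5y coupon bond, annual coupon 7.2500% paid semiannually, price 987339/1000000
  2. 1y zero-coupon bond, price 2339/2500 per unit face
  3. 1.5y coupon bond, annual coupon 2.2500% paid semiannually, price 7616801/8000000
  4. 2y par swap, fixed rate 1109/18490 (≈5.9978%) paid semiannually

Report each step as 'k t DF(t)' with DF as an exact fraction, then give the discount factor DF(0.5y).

1 1/2 1191/1250
2 1 2339/2500
3 3/2 1841/2000
4 2 8891/10000
DF(0.5y) = 1191/1250 ≈ 0.952800

step 1 [0.5y] bond c/2=29/800: DF=(987339/1000000 − 29/800·(0))/(1+29/800) = 1191/1250 ≈ 0.952800
step 2 [1y] zero: DF = P = 2339/2500 ≈ 0.935600
step 3 [1.5y] bond c/2=9/800: DF=(7616801/8000000 − 9/800·(0.952800+0.935600))/(1+9/800) = 1841/2000 ≈ 0.920500
step 4 [2y] swap r/2=1109/36980: DF=(1 − 1109/36980·(0.952800+0.935600+0.920500))/(1+1109/36980) = 8891/10000 ≈ 0.889100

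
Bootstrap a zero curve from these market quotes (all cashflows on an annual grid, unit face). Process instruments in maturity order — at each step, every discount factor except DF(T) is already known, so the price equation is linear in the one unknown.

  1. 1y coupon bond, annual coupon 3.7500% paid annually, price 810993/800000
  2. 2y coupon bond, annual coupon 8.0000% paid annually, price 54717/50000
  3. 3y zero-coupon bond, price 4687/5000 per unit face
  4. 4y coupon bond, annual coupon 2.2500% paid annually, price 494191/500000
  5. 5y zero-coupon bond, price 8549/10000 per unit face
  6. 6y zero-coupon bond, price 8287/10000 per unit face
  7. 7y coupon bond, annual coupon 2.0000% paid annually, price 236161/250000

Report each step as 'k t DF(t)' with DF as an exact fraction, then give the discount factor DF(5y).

1 1 9771/10000
2 2 9409/10000
3 3 4687/5000
4 4 4519/5000
5 5 8549/10000
6 6 8287/10000
7 7 4097/5000
DF(5y) = 8549/10000 ≈ 0.854900

step 1 [1y] bond c/1=3/80: DF=(810993/800000 − 3/80·(0))/(1+3/80) = 9771/10000 ≈ 0.977100
step 2 [2y] bond c/1=2/25: DF=(54717/50000 − 2/25·(0.977100))/(1+2/25) = 9409/10000 ≈ 0.940900
step 3 [3y] zero: DF = P = 4687/5000 ≈ 0.937400
step 4 [4y] bond c/1=9/400: DF=(494191/500000 − 9/400·(0.977100+0.940900+0.937400))/(1+9/400) = 4519/5000 ≈ 0.903800
step 5 [5y] zero: DF = P = 8549/10000 ≈ 0.854900
step 6 [6y] zero: DF = P = 8287/10000 ≈ 0.828700
step 7 [7y] bond c/1=1/50: DF=(236161/250000 − 1/50·(0.977100+0.940900+0.937400+0.903800+0.854900+0.828700))/(1+1/50) = 4097/5000 ≈ 0.819400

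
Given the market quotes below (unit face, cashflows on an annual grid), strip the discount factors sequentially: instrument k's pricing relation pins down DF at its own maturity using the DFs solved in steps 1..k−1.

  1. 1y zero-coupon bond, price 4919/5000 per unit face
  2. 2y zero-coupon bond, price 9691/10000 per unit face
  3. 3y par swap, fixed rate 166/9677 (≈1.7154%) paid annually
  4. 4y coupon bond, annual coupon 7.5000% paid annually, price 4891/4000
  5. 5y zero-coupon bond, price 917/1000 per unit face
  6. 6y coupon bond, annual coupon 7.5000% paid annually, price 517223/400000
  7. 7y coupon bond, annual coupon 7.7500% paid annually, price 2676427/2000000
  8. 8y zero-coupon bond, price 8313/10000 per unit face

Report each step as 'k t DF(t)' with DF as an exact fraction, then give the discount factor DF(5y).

1 1 4919/5000
2 2 9691/10000
3 3 4751/5000
4 4 9349/10000
5 5 917/1000
6 6 8711/10000
7 7 8373/10000
8 8 8313/10000
DF(5y) = 917/1000 ≈ 0.917000

step 1 [1y] zero: DF = P = 4919/5000 ≈ 0.983800
step 2 [2y] zero: DF = P = 9691/10000 ≈ 0.969100
step 3 [3y] swap r/1=166/9677: DF=(1 − 166/9677·(0.983800+0.969100))/(1+166/9677) = 4751/5000 ≈ 0.950200
step 4 [4y] bond c/1=3/40: DF=(4891/4000 − 3/40·(0.983800+0.969100+0.950200))/(1+3/40) = 9349/10000 ≈ 0.934900
step 5 [5y] zero: DF = P = 917/1000 ≈ 0.917000
step 6 [6y] bond c/1=3/40: DF=(517223/400000 − 3/40·(0.983800+0.969100+0.950200+0.934900+0.917000))/(1+3/40) = 8711/10000 ≈ 0.871100
step 7 [7y] bond c/1=31/400: DF=(2676427/2000000 − 31/400·(0.983800+0.969100+0.950200+0.934900+0.917000+0.871100))/(1+31/400) = 8373/10000 ≈ 0.837300
step 8 [8y] zero: DF = P = 8313/10000 ≈ 0.831300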